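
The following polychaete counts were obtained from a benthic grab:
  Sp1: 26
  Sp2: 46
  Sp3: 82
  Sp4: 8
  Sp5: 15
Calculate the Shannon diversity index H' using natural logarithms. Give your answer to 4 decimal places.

1.3375

Total N = 26+46+82+8+15 = 177, so the proportions are 0.146893, 0.259887, 0.463277, 0.045198, 0.084746 (working shown to 6 dp, full precision carried).
Each pᵢ ln pᵢ term: 0.146893×(-1.918053)=-0.281748, 0.259887×(-1.347508)=-0.350200, 0.463277×(-0.769430)=-0.356459, 0.045198×(-3.096708)=-0.139964, 0.084746×(-2.468100)=-0.209161.
Sum = -1.337532, so H' = 1.3375.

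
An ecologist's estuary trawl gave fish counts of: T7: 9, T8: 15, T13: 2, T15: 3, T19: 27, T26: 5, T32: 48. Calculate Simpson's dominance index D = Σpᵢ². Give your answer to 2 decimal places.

0.28

Total N = 9+15+2+3+27+5+48 = 109, so the proportions are 0.0826, 0.1376, 0.0183, 0.0275, 0.2477, 0.0459, 0.4404 (working shown to 4 dp, full precision carried).
D = 0.0826² + 0.1376² + 0.0183² + 0.0275² + 0.2477² + 0.0459² + 0.4404² = 0.0068 + 0.0189 + 0.0003 + 0.0008 + 0.0614 + 0.0021 + 0.1939 = 0.2842.
To 2 decimal places, D = 0.28.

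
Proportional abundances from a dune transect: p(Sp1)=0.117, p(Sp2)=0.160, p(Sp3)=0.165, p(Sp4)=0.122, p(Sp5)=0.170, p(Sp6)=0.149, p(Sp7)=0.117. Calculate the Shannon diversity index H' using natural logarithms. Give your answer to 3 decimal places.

1.934

Each pᵢ ln pᵢ term (working shown to 5 dp, full precision carried): 0.117×(-2.14558)=-0.25103, 0.16×(-1.83258)=-0.29321, 0.165×(-1.80181)=-0.29730, 0.122×(-2.10373)=-0.25666, 0.17×(-1.77196)=-0.30123, 0.149×(-1.90381)=-0.28367, 0.117×(-2.14558)=-0.25103.
Sum = -1.93413, so H' = 1.934.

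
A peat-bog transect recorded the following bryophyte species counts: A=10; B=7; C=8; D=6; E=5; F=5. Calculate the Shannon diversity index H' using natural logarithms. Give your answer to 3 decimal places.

Total N = 10+7+8+6+5+5 = 41, so the proportions are 0.2439, 0.17073, 0.19512, 0.14634, 0.12195, 0.12195 (working shown to 5 dp, full precision carried).
Each pᵢ ln pᵢ term: 0.2439×(-1.41099)=-0.34414, 0.17073×(-1.76766)=-0.30180, 0.19512×(-1.63413)=-0.31885, 0.14634×(-1.92181)=-0.28124, 0.12195×(-2.10413)=-0.25660, 0.12195×(-2.10413)=-0.25660.
Sum = -1.75924, so H' = 1.759.

1.759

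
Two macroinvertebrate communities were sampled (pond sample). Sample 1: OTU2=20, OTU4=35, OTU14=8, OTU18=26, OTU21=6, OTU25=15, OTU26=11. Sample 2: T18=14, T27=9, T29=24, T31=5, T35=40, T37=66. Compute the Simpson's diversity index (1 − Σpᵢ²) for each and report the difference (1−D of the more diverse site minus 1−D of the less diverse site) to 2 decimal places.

Sample 1: N=121, proportions 0.16529, 0.28926, 0.06612, 0.21488, 0.04959, 0.12397, 0.09091, giving 1−D = 0.81238 (working shown to 5 dp, full precision carried).
Sample 2: N=158, proportions 0.08861, 0.05696, 0.1519, 0.03165, 0.25316, 0.41772, giving 1−D = 0.72625.
Difference = |0.81238 − 0.72625| = 0.08613, i.e. 0.09 to 2 decimal places.

0.09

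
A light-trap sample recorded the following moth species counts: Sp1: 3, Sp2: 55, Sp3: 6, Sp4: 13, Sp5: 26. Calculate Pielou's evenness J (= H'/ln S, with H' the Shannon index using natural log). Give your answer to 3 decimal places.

Total N = 3+55+6+13+26 = 103, so the proportions are 0.02913, 0.53398, 0.05825, 0.12621, 0.25243 (working shown to 5 dp, full precision carried).
H' = −Σ pᵢ ln pᵢ = −((-0.10299) + (-0.33502) + (-0.16561) + (-0.26123) + (-0.34750)) = 1.21235.
With S = 5 species, ln S = 1.60944, so J = 1.21235/1.60944 = 0.75328, i.e. 0.753 to 3 decimal places.

0.753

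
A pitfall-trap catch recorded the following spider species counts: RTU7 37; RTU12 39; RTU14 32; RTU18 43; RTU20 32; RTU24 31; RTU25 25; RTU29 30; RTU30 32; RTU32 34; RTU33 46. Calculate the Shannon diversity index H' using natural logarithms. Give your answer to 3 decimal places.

Total N = 37+39+32+43+32+31+25+30+32+34+46 = 381, so the proportions are 0.09711, 0.10236, 0.08399, 0.11286, 0.08399, 0.08136, 0.06562, 0.07874, 0.08399, 0.08924, 0.12073 (working shown to 5 dp, full precision carried).
Each pᵢ ln pᵢ term: 0.09711×(-2.33188)=-0.22646, 0.10236×(-2.27924)=-0.23331, 0.08399×(-2.47706)=-0.20805, 0.11286×(-2.18160)=-0.24622, 0.08399×(-2.47706)=-0.20805, 0.08136×(-2.50881)=-0.20413, 0.06562×(-2.72392)=-0.17874, 0.07874×(-2.54160)=-0.20013, 0.08399×(-2.47706)=-0.20805, 0.08924×(-2.41644)=-0.21564, 0.12073×(-2.11416)=-0.25525.
Sum = -2.38401, so H' = 2.384.

2.384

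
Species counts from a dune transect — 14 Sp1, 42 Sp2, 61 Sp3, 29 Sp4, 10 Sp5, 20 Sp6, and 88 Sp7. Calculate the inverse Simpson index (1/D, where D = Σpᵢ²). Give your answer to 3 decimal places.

4.720

Total N = 14+42+61+29+10+20+88 = 264, so the proportions are 0.0530303, 0.1590909, 0.2310606, 0.1098485, 0.0378788, 0.0757576, 0.3333333 (working shown to 7 dp, full precision carried).
D = 0.0530303² + 0.1590909² + 0.2310606² + 0.1098485² + 0.0378788² + 0.0757576² + 0.3333333² = 0.0028122 + 0.0253099 + 0.0533890 + 0.0120667 + 0.0014348 + 0.0057392 + 0.1111111 = 0.2118629.
So 1/D = 4.72003, i.e. 4.720 to 3 decimal places.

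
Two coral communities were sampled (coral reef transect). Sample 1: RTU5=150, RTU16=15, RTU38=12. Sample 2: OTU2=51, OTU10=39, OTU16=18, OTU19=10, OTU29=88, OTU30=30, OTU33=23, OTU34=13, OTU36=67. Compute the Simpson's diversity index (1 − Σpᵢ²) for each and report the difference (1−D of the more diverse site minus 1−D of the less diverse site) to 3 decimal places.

Sample 1: N=177, proportions 0.84746, 0.08475, 0.0678, giving 1−D = 0.27004 (working shown to 5 dp, full precision carried).
Sample 2: N=339, proportions 0.15044, 0.11504, 0.0531, 0.0295, 0.25959, 0.0885, 0.06785, 0.03835, 0.19764, giving 1−D = 0.84009.
Difference = |0.27004 − 0.84009| = 0.57005, i.e. 0.570 to 3 decimal places.

0.570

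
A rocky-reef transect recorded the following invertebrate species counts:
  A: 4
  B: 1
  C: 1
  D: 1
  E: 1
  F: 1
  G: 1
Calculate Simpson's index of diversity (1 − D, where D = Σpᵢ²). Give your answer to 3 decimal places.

0.780

Total N = 4+1+1+1+1+1+1 = 10, so the proportions are 0.4, 0.1, 0.1, 0.1, 0.1, 0.1, 0.1 (working shown to 5 dp, full precision carried).
D = 0.4² + 0.1² + 0.1² + 0.1² + 0.1² + 0.1² + 0.1² = 0.16000 + 0.01000 + 0.01000 + 0.01000 + 0.01000 + 0.01000 + 0.01000 = 0.22000.
So 1 − D = 0.78000, i.e. 0.780 to 3 decimal places.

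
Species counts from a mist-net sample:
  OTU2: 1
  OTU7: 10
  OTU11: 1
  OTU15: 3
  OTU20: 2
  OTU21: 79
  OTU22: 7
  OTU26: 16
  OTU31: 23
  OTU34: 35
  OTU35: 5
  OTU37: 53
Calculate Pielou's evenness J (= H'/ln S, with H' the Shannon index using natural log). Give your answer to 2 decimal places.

0.75

Total N = 1+10+1+3+2+79+7+16+23+35+5+53 = 235, so the proportions are 0.0043, 0.0426, 0.0043, 0.0128, 0.0085, 0.3362, 0.0298, 0.0681, 0.0979, 0.1489, 0.0213, 0.2255 (working shown to 4 dp, full precision carried).
H' = −Σ pᵢ ln pᵢ = −((-0.0232) + (-0.1343) + (-0.0232) + (-0.0557) + (-0.0406) + (-0.3665) + (-0.1047) + (-0.1829) + (-0.2275) + (-0.2836) + (-0.0819) + (-0.3359)) = 1.8600.
With S = 12 species, ln S = 2.4849, so J = 1.8600/2.4849 = 0.7485, i.e. 0.75 to 2 decimal places.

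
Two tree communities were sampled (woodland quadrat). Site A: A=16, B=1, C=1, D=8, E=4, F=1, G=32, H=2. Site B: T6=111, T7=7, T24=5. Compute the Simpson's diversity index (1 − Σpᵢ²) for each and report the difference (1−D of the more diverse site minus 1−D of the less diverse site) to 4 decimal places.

Site A: N=65, proportions 0.246154, 0.015385, 0.015385, 0.123077, 0.061538, 0.015385, 0.492308, 0.030769, giving 1−D = 0.676450 (working shown to 6 dp, full precision carried).
Site B: N=123, proportions 0.902439, 0.056911, 0.04065, giving 1−D = 0.180713.
Difference = |0.676450 − 0.180713| = 0.495737, i.e. 0.4957 to 4 decimal places.

0.4957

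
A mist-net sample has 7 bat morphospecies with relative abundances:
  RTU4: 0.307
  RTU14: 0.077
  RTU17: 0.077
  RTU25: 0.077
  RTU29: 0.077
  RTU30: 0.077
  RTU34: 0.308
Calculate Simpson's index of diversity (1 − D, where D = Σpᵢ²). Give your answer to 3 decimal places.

0.781

D = 0.307² + 0.077² + 0.077² + 0.077² + 0.077² + 0.077² + 0.308² = 0.09425 + 0.00593 + 0.00593 + 0.00593 + 0.00593 + 0.00593 + 0.09486 = 0.21876 (working shown to 5 dp, full precision carried).
So 1 − D = 0.78124, i.e. 0.781 to 3 decimal places.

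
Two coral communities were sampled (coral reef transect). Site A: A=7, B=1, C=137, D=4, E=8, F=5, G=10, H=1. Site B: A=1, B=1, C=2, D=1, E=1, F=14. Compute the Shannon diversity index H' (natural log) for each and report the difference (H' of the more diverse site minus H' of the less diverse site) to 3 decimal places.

0.209

Site A: N=173, proportions 0.04046, 0.00578, 0.79191, 0.02312, 0.04624, 0.0289, 0.0578, 0.00578, giving H' = 0.87056 (working shown to 5 dp, full precision carried).
Site B: N=20, proportions 0.05, 0.05, 0.1, 0.05, 0.05, 0.7, giving H' = 1.07908.
Difference = |0.87056 − 1.07908| = 0.20852, i.e. 0.209 to 3 decimal places.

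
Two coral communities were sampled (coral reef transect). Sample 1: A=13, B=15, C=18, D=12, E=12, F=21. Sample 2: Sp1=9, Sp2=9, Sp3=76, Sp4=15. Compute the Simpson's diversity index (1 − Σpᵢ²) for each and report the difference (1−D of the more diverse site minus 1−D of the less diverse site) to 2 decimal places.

0.34

Sample 1: N=91, proportions 0.1429, 0.1648, 0.1978, 0.1319, 0.1319, 0.2308, giving 1−D = 0.8253 (working shown to 4 dp, full precision carried).
Sample 2: N=109, proportions 0.0826, 0.0826, 0.6972, 0.1376, giving 1−D = 0.4813.
Difference = |0.8253 − 0.4813| = 0.3440, i.e. 0.34 to 2 decimal places.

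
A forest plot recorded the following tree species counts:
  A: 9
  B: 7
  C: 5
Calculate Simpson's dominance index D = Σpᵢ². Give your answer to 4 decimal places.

0.3515

Total N = 9+7+5 = 21, so the proportions are 0.428571, 0.333333, 0.238095 (working shown to 6 dp, full precision carried).
D = 0.428571² + 0.333333² + 0.238095² = 0.183673 + 0.111111 + 0.056689 = 0.351474.
To 4 decimal places, D = 0.3515.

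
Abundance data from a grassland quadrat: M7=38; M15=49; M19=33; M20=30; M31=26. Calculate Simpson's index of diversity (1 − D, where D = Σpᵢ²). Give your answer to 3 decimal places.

0.790

Total N = 38+49+33+30+26 = 176, so the proportions are 0.21591, 0.27841, 0.1875, 0.17045, 0.14773 (working shown to 5 dp, full precision carried).
D = 0.21591² + 0.27841² + 0.1875² + 0.17045² + 0.14773² = 0.04662 + 0.07751 + 0.03516 + 0.02905 + 0.02182 = 0.21016.
So 1 − D = 0.78984, i.e. 0.790 to 3 decimal places.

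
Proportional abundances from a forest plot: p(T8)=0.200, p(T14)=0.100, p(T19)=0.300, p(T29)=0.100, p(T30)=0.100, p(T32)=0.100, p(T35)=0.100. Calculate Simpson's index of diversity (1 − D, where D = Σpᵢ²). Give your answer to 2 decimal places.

D = 0.2² + 0.1² + 0.3² + 0.1² + 0.1² + 0.1² + 0.1² = 0.0400 + 0.0100 + 0.0900 + 0.0100 + 0.0100 + 0.0100 + 0.0100 = 0.1800 (working shown to 4 dp, full precision carried).
So 1 − D = 0.8200, i.e. 0.82 to 2 decimal places.

0.82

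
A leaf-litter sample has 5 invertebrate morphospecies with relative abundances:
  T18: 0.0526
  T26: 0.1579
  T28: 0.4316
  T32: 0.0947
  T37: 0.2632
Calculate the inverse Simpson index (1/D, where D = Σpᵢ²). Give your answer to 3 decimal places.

3.422

D = 0.0526² + 0.1579² + 0.4316² + 0.0947² + 0.2632² = 0.0027668 + 0.0249324 + 0.1862786 + 0.0089681 + 0.0692742 = 0.2922201 (working shown to 7 dp, full precision carried).
So 1/D = 3.42208, i.e. 3.422 to 3 decimal places.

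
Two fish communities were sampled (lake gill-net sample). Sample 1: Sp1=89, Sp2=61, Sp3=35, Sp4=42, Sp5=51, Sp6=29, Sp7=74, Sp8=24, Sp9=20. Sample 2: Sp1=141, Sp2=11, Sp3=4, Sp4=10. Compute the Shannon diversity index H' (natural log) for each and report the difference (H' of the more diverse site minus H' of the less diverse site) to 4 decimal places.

Sample 1: N=425, proportions 0.209412, 0.143529, 0.082353, 0.098824, 0.12, 0.068235, 0.174118, 0.056471, 0.047059, giving H' = 2.088478 (working shown to 6 dp, full precision carried).
Sample 2: N=166, proportions 0.849398, 0.066265, 0.024096, 0.060241, giving H' = 0.577512.
Difference = |2.088478 − 0.577512| = 1.510966, i.e. 1.5110 to 4 decimal places.

1.5110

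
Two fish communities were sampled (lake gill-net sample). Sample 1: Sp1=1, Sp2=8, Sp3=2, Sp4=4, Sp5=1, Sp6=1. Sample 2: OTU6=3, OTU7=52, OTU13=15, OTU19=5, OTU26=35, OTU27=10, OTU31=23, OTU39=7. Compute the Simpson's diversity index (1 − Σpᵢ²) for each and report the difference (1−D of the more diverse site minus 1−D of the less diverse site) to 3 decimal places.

0.085

Sample 1: N=17, proportions 0.05882, 0.47059, 0.11765, 0.23529, 0.05882, 0.05882, giving 1−D = 0.69896 (working shown to 5 dp, full precision carried).
Sample 2: N=150, proportions 0.02, 0.34667, 0.1, 0.03333, 0.23333, 0.06667, 0.15333, 0.04667, giving 1−D = 0.78373.
Difference = |0.69896 − 0.78373| = 0.08477, i.e. 0.085 to 3 decimal places.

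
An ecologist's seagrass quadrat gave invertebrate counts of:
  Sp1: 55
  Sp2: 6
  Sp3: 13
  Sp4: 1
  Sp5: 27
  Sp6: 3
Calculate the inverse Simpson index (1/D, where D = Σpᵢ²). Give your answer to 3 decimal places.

Total N = 55+6+13+1+27+3 = 105, so the proportions are 0.52381, 0.057143, 0.12381, 0.009524, 0.257143, 0.028571 (working shown to 6 dp, full precision carried).
D = 0.52381² + 0.057143² + 0.12381² + 0.009524² + 0.257143² + 0.028571² = 0.274376 + 0.003265 + 0.015329 + 0.000091 + 0.066122 + 0.000816 = 0.360000.
So 1/D = 2.77778, i.e. 2.778 to 3 decimal places.

2.778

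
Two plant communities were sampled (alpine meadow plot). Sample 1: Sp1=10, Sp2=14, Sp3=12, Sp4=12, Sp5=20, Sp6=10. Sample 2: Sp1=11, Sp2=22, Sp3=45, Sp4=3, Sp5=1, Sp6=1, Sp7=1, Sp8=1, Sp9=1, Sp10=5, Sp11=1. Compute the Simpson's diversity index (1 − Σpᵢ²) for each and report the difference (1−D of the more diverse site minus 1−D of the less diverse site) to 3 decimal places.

Sample 1: N=78, proportions 0.12821, 0.17949, 0.15385, 0.15385, 0.25641, 0.12821, giving 1−D = 0.82183 (working shown to 5 dp, full precision carried).
Sample 2: N=92, proportions 0.11957, 0.23913, 0.48913, 0.03261, 0.01087, 0.01087, 0.01087, 0.01087, 0.01087, 0.05435, 0.01087, giving 1−D = 0.68455.
Difference = |0.82183 − 0.68455| = 0.13728, i.e. 0.137 to 3 decimal places.

0.137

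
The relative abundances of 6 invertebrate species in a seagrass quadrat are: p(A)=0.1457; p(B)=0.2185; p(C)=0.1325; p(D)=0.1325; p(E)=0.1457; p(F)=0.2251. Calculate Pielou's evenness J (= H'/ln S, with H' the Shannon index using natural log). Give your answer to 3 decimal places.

0.985

H' = −Σ pᵢ ln pᵢ = −((-0.28065) + (-0.33233) + (-0.26781) + (-0.26781) + (-0.28065) + (-0.33567)) = 1.76491 (working shown to 5 dp, full precision carried).
With S = 6 species, ln S = 1.79176, so J = 1.76491/1.79176 = 0.98502, i.e. 0.985 to 3 decimal places.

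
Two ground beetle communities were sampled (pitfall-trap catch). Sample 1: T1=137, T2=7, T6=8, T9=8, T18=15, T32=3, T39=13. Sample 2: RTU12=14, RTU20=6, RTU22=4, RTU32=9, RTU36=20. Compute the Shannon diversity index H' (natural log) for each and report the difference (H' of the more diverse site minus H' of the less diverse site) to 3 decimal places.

Sample 1: N=191, proportions 0.717277, 0.036649, 0.041885, 0.041885, 0.078534, 0.015707, 0.068063, giving H' = 1.073264 (working shown to 6 dp, full precision carried).
Sample 2: N=53, proportions 0.264151, 0.113208, 0.075472, 0.169811, 0.377358, giving H' = 1.462137.
Difference = |1.073264 − 1.462137| = 0.388873, i.e. 0.389 to 3 decimal places.

0.389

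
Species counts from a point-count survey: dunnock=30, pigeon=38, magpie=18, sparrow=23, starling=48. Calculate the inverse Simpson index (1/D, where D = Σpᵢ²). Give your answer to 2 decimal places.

Total N = 30+38+18+23+48 = 157, so the proportions are 0.191083, 0.242038, 0.11465, 0.146497, 0.305732 (working shown to 6 dp, full precision carried).
D = 0.191083² + 0.242038² + 0.11465² + 0.146497² + 0.305732² = 0.036513 + 0.058582 + 0.013145 + 0.021461 + 0.093472 = 0.223173.
So 1/D = 4.4808, i.e. 4.48 to 2 decimal places.

4.48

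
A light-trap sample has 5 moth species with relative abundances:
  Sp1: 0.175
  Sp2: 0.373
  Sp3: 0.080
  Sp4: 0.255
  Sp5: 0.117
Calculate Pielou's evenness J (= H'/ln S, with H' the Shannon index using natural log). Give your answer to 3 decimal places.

0.916

H' = −Σ pᵢ ln pᵢ = −((-0.30502) + (-0.36784) + (-0.20206) + (-0.34846) + (-0.25103)) = 1.47441 (working shown to 5 dp, full precision carried).
With S = 5 species, ln S = 1.60944, so J = 1.47441/1.60944 = 0.91610, i.e. 0.916 to 3 decimal places.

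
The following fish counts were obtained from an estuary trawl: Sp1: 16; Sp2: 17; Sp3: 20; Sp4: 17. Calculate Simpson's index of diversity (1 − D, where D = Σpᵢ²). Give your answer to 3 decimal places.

Total N = 16+17+20+17 = 70, so the proportions are 0.22857, 0.24286, 0.28571, 0.24286 (working shown to 5 dp, full precision carried).
D = 0.22857² + 0.24286² + 0.28571² + 0.24286² = 0.05224 + 0.05898 + 0.08163 + 0.05898 = 0.25184.
So 1 − D = 0.74816, i.e. 0.748 to 3 decimal places.

0.748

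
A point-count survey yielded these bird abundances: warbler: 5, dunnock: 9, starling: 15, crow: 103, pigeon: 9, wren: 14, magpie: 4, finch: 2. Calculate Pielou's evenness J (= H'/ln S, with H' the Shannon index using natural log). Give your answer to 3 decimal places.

Total N = 5+9+15+103+9+14+4+2 = 161, so the proportions are 0.03106, 0.0559, 0.09317, 0.63975, 0.0559, 0.08696, 0.02484, 0.01242 (working shown to 5 dp, full precision carried).
H' = −Σ pᵢ ln pᵢ = −((-0.10783) + (-0.16123) + (-0.22112) + (-0.28576) + (-0.16123) + (-0.21238) + (-0.09180) + (-0.05451)) = 1.29586.
With S = 8 species, ln S = 2.07944, so J = 1.29586/2.07944 = 0.62317, i.e. 0.623 to 3 decimal places.

0.623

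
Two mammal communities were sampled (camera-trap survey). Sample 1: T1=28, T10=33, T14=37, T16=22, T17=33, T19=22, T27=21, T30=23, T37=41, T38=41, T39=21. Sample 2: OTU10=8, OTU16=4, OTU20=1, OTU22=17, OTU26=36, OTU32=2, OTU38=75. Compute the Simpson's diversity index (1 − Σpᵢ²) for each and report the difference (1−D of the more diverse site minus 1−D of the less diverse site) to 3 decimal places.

Sample 1: N=322, proportions 0.08696, 0.10248, 0.11491, 0.06832, 0.10248, 0.06832, 0.06522, 0.07143, 0.12733, 0.12733, 0.06522, giving 1−D = 0.90286 (working shown to 5 dp, full precision carried).
Sample 2: N=143, proportions 0.05594, 0.02797, 0.00699, 0.11888, 0.25175, 0.01399, 0.52448, giving 1−D = 0.64326.
Difference = |0.90286 − 0.64326| = 0.25960, i.e. 0.260 to 3 decimal places.

0.260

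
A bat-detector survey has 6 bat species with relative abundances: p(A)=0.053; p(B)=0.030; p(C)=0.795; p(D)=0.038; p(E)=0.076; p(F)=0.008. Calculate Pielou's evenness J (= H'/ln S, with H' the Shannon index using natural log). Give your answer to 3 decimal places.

0.448

H' = −Σ pᵢ ln pᵢ = −((-0.15569) + (-0.10520) + (-0.18238) + (-0.12427) + (-0.19585) + (-0.03863)) = 0.80201 (working shown to 5 dp, full precision carried).
With S = 6 species, ln S = 1.79176, so J = 0.80201/1.79176 = 0.44761, i.e. 0.448 to 3 decimal places.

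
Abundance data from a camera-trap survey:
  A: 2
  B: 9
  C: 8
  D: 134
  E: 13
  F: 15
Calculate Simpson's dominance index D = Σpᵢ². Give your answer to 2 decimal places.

0.56

Total N = 2+9+8+134+13+15 = 181, so the proportions are 0.011, 0.0497, 0.0442, 0.7403, 0.0718, 0.0829 (working shown to 4 dp, full precision carried).
D = 0.011² + 0.0497² + 0.0442² + 0.7403² + 0.0718² + 0.0829² = 0.0001 + 0.0025 + 0.0020 + 0.5481 + 0.0052 + 0.0069 = 0.5647.
To 2 decimal places, D = 0.56.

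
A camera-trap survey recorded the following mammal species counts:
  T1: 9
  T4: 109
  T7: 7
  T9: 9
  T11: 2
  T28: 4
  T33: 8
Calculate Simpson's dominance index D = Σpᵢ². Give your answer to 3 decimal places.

0.556

Total N = 9+109+7+9+2+4+8 = 148, so the proportions are 0.06081, 0.73649, 0.0473, 0.06081, 0.01351, 0.02703, 0.05405 (working shown to 5 dp, full precision carried).
D = 0.06081² + 0.73649² + 0.0473² + 0.06081² + 0.01351² + 0.02703² + 0.05405² = 0.00370 + 0.54241 + 0.00224 + 0.00370 + 0.00018 + 0.00073 + 0.00292 = 0.55588.
To 3 decimal places, D = 0.556.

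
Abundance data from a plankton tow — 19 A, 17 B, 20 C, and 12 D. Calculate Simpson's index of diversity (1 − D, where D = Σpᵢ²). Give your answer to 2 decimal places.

Total N = 19+17+20+12 = 68, so the proportions are 0.2794, 0.25, 0.2941, 0.1765 (working shown to 4 dp, full precision carried).
D = 0.2794² + 0.25² + 0.2941² + 0.1765² = 0.0781 + 0.0625 + 0.0865 + 0.0311 = 0.2582.
So 1 − D = 0.7418, i.e. 0.74 to 2 decimal places.

0.74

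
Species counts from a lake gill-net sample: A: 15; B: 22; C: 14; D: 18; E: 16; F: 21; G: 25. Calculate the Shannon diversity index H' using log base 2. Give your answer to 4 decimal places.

2.7784

Total N = 15+22+14+18+16+21+25 = 131, so the proportions are 0.114504, 0.167939, 0.10687, 0.137405, 0.122137, 0.160305, 0.19084 (working shown to 6 dp, full precision carried).
Each pᵢ log₂ pᵢ term: 0.114504×(-3.126532)=-0.358000, 0.167939×(-2.573991)=-0.432273, 0.10687×(-3.226068)=-0.344771, 0.137405×(-2.863498)=-0.393458, 0.122137×(-3.033423)=-0.370494, 0.160305×(-2.641106)=-0.423383, 0.19084×(-2.389567)=-0.456024.
Sum = -2.778404, so H' = 2.7784.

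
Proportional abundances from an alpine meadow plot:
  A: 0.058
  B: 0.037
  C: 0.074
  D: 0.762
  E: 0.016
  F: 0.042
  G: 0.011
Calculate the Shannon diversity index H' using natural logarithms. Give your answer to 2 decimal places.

Each pᵢ ln pᵢ term (working shown to 4 dp, full precision carried): 0.058×(-2.8473)=-0.1651, 0.037×(-3.2968)=-0.1220, 0.074×(-2.6037)=-0.1927, 0.762×(-0.2718)=-0.2071, 0.016×(-4.1352)=-0.0662, 0.042×(-3.1701)=-0.1331, 0.011×(-4.5099)=-0.0496.
Sum = -0.9358, so H' = 0.94.

0.94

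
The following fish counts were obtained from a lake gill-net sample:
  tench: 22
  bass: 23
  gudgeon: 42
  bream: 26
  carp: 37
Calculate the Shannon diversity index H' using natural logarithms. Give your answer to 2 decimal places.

1.57

Total N = 22+23+42+26+37 = 150, so the proportions are 0.1467, 0.1533, 0.28, 0.1733, 0.2467 (working shown to 4 dp, full precision carried).
Each pᵢ ln pᵢ term: 0.1467×(-1.9196)=-0.2815, 0.1533×(-1.8751)=-0.2875, 0.28×(-1.2730)=-0.3564, 0.1733×(-1.7525)=-0.3038, 0.2467×(-1.3997)=-0.3453.
Sum = -1.5745, so H' = 1.57.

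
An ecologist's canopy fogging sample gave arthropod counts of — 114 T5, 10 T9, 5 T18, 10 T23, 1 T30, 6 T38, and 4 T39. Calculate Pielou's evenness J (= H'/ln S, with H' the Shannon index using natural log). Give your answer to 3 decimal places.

Total N = 114+10+5+10+1+6+4 = 150, so the proportions are 0.76, 0.06667, 0.03333, 0.06667, 0.00667, 0.04, 0.02667 (working shown to 5 dp, full precision carried).
H' = −Σ pᵢ ln pᵢ = −((-0.20857) + (-0.18054) + (-0.11337) + (-0.18054) + (-0.03340) + (-0.12876) + (-0.09665)) = 0.94183.
With S = 7 species, ln S = 1.94591, so J = 0.94183/1.94591 = 0.48400, i.e. 0.484 to 3 decimal places.

0.484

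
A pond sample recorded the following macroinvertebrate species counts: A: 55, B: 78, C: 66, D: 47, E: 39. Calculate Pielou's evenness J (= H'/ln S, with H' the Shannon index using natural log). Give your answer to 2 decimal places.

Total N = 55+78+66+47+39 = 285, so the proportions are 0.193, 0.2737, 0.2316, 0.1649, 0.1368 (working shown to 4 dp, full precision carried).
H' = −Σ pᵢ ln pᵢ = −((-0.3175) + (-0.3546) + (-0.3388) + (-0.2972) + (-0.2722)) = 1.5803.
With S = 5 species, ln S = 1.6094, so J = 1.5803/1.6094 = 0.9819, i.e. 0.98 to 2 decimal places.

0.98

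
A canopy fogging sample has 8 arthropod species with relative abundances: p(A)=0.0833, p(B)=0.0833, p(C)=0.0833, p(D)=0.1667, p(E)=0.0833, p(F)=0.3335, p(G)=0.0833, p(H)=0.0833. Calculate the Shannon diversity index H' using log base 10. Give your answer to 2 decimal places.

0.83

Each pᵢ log₁₀ pᵢ term (working shown to 4 dp, full precision carried): 0.0833×(-1.0794)=-0.0899, 0.0833×(-1.0794)=-0.0899, 0.0833×(-1.0794)=-0.0899, 0.1667×(-0.7781)=-0.1297, 0.0833×(-1.0794)=-0.0899, 0.3335×(-0.4769)=-0.1590, 0.0833×(-1.0794)=-0.0899, 0.0833×(-1.0794)=-0.0899.
Sum = -0.8282, so H' = 0.83.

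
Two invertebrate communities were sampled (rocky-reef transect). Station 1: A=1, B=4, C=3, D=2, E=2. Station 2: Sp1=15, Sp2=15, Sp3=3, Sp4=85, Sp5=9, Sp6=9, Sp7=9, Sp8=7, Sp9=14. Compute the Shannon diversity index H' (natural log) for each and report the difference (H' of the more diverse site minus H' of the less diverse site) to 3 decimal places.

0.149

Station 1: N=12, proportions 0.08333, 0.33333, 0.25, 0.16667, 0.16667, giving H' = 1.51711 (working shown to 5 dp, full precision carried).
Station 2: N=166, proportions 0.09036, 0.09036, 0.01807, 0.51205, 0.05422, 0.05422, 0.05422, 0.04217, 0.08434, giving H' = 1.66587.
Difference = |1.51711 − 1.66587| = 0.14876, i.e. 0.149 to 3 decimal places.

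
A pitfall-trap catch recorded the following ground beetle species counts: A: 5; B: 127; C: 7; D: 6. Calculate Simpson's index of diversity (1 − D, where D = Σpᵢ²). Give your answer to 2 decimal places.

Total N = 5+127+7+6 = 145, so the proportions are 0.0345, 0.8759, 0.0483, 0.0414 (working shown to 4 dp, full precision carried).
D = 0.0345² + 0.8759² + 0.0483² + 0.0414² = 0.0012 + 0.7671 + 0.0023 + 0.0017 = 0.7724.
So 1 − D = 0.2276, i.e. 0.23 to 2 decimal places.

0.23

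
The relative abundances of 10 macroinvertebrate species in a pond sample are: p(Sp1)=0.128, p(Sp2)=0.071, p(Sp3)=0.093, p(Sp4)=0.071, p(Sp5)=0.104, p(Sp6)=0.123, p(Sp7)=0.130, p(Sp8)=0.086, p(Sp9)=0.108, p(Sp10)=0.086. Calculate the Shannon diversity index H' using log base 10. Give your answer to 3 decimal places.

Each pᵢ log₁₀ pᵢ term (working shown to 5 dp, full precision carried): 0.128×(-0.89279)=-0.11428, 0.071×(-1.14874)=-0.08156, 0.093×(-1.03152)=-0.09593, 0.071×(-1.14874)=-0.08156, 0.104×(-0.98297)=-0.10223, 0.123×(-0.91009)=-0.11194, 0.13×(-0.88606)=-0.11519, 0.086×(-1.06550)=-0.09163, 0.108×(-0.96658)=-0.10439, 0.086×(-1.06550)=-0.09163.
Sum = -0.99034, so H' = 0.990.

0.990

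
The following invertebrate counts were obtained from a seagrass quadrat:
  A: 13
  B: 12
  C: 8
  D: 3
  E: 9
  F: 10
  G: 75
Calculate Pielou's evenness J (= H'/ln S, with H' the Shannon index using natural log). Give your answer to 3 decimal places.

0.724

Total N = 13+12+8+3+9+10+75 = 130, so the proportions are 0.1, 0.09231, 0.06154, 0.02308, 0.06923, 0.07692, 0.57692 (working shown to 5 dp, full precision carried).
H' = −Σ pᵢ ln pᵢ = −((-0.23026) + (-0.21993) + (-0.17157) + (-0.08698) + (-0.18487) + (-0.19730) + (-0.31733)) = 1.40825.
With S = 7 species, ln S = 1.94591, so J = 1.40825/1.94591 = 0.72370, i.e. 0.724 to 3 decimal places.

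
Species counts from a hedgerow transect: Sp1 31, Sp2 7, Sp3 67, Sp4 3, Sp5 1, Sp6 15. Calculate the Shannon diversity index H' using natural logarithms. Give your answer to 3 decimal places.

1.226

Total N = 31+7+67+3+1+15 = 124, so the proportions are 0.25, 0.05645, 0.54032, 0.02419, 0.00806, 0.12097 (working shown to 5 dp, full precision carried).
Each pᵢ ln pᵢ term: 0.25×(-1.38629)=-0.34657, 0.05645×(-2.87437)=-0.16226, 0.54032×(-0.61559)=-0.33262, 0.02419×(-3.72167)=-0.09004, 0.00806×(-4.82028)=-0.03887, 0.12097×(-2.11223)=-0.25551.
Sum = -1.22588, so H' = 1.226.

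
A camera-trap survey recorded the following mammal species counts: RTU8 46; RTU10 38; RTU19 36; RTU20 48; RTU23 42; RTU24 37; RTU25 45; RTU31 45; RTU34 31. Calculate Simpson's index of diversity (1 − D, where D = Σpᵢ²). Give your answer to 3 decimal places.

0.887

Total N = 46+38+36+48+42+37+45+45+31 = 368, so the proportions are 0.125, 0.10326, 0.09783, 0.13043, 0.11413, 0.10054, 0.12228, 0.12228, 0.08424 (working shown to 5 dp, full precision carried).
D = 0.125² + 0.10326² + 0.09783² + 0.13043² + 0.11413² + 0.10054² + 0.12228² + 0.12228² + 0.08424² = 0.01562 + 0.01066 + 0.00957 + 0.01701 + 0.01303 + 0.01011 + 0.01495 + 0.01495 + 0.00710 = 0.11301.
So 1 − D = 0.88699, i.e. 0.887 to 3 decimal places.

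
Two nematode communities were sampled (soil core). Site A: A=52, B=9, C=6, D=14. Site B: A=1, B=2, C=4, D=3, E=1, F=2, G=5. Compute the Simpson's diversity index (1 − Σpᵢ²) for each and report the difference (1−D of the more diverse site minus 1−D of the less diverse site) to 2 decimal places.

0.27

Site A: N=81, proportions 0.64198, 0.11111, 0.07407, 0.17284, giving 1−D = 0.54016 (working shown to 5 dp, full precision carried).
Site B: N=18, proportions 0.05556, 0.11111, 0.22222, 0.16667, 0.05556, 0.11111, 0.27778, giving 1−D = 0.81481.
Difference = |0.54016 − 0.81481| = 0.27465, i.e. 0.27 to 2 decimal places.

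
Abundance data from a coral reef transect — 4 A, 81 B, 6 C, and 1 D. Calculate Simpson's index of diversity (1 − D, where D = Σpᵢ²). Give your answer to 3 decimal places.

Total N = 4+81+6+1 = 92, so the proportions are 0.04348, 0.88043, 0.06522, 0.01087 (working shown to 5 dp, full precision carried).
D = 0.04348² + 0.88043² + 0.06522² + 0.01087² = 0.00189 + 0.77517 + 0.00425 + 0.00012 = 0.78143.
So 1 − D = 0.21857, i.e. 0.219 to 3 decimal places.

0.219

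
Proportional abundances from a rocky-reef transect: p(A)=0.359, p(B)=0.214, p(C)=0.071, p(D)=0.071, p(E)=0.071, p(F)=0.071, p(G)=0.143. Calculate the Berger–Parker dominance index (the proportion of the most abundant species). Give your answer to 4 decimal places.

0.3590

The largest proportion is 0.359, i.e. d = 0.3590 to 4 decimal places.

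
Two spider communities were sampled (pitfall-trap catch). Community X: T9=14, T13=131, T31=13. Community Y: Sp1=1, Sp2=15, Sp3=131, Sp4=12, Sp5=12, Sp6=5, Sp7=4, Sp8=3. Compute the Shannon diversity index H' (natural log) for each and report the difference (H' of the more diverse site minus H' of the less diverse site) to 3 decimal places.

Community X: N=158, proportions 0.08861, 0.82911, 0.08228, giving H' = 0.57562 (working shown to 5 dp, full precision carried).
Community Y: N=183, proportions 0.00546, 0.08197, 0.71585, 0.06557, 0.06557, 0.02732, 0.02186, 0.01639, giving H' = 1.07944.
Difference = |0.57562 − 1.07944| = 0.50382, i.e. 0.504 to 3 decimal places.

0.504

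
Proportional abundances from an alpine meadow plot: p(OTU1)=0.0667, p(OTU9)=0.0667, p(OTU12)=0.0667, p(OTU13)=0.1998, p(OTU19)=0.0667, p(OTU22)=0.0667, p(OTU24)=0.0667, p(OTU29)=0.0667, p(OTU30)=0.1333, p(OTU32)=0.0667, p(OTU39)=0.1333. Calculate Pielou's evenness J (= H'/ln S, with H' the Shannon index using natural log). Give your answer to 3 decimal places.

H' = −Σ pᵢ ln pᵢ = −((-0.18059) + (-0.18059) + (-0.18059) + (-0.32177) + (-0.18059) + (-0.18059) + (-0.18059) + (-0.18059) + (-0.26862) + (-0.18059) + (-0.26862)) = 2.30375 (working shown to 5 dp, full precision carried).
With S = 11 species, ln S = 2.39790, so J = 2.30375/2.39790 = 0.96074, i.e. 0.961 to 3 decimal places.

0.961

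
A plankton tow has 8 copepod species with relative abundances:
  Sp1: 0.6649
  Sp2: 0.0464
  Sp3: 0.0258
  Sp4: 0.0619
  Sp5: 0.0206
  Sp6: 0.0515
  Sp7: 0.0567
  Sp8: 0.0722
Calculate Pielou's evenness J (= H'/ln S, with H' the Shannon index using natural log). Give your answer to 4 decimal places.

H' = −Σ pᵢ ln pᵢ = −((-0.271358) + (-0.142469) + (-0.094360) + (-0.172220) + (-0.079979) + (-0.152758) + (-0.162728) + (-0.189764)) = 1.265637 (working shown to 6 dp, full precision carried).
With S = 8 species, ln S = 2.079442, so J = 1.265637/2.079442 = 0.608643, i.e. 0.6086 to 4 decimal places.

0.6086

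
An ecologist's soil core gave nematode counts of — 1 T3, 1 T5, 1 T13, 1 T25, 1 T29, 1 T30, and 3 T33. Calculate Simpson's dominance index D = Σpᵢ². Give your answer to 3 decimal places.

0.185

Total N = 1+1+1+1+1+1+3 = 9, so the proportions are 0.11111, 0.11111, 0.11111, 0.11111, 0.11111, 0.11111, 0.33333 (working shown to 5 dp, full precision carried).
D = 0.11111² + 0.11111² + 0.11111² + 0.11111² + 0.11111² + 0.11111² + 0.33333² = 0.01235 + 0.01235 + 0.01235 + 0.01235 + 0.01235 + 0.01235 + 0.11111 = 0.18519.
To 3 decimal places, D = 0.185.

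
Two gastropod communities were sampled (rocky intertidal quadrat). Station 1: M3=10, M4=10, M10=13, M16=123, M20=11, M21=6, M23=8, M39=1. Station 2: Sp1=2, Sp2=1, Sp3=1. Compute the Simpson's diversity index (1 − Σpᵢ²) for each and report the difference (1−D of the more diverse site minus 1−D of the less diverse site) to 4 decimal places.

0.0996

Station 1: N=182, proportions 0.054945, 0.054945, 0.071429, 0.675824, 0.06044, 0.032967, 0.043956, 0.005495, giving 1−D = 0.525420 (working shown to 6 dp, full precision carried).
Station 2: N=4, proportions 0.5, 0.25, 0.25, giving 1−D = 0.625000.
Difference = |0.525420 − 0.625000| = 0.099580, i.e. 0.0996 to 4 decimal places.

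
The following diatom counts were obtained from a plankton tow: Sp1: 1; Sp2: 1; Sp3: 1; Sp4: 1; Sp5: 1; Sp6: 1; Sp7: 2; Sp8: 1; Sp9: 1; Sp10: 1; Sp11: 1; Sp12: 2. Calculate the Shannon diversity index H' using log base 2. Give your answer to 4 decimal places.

3.5216

Total N = 1+1+1+1+1+1+2+1+1+1+1+2 = 14, so the proportions are 0.071429, 0.071429, 0.071429, 0.071429, 0.071429, 0.071429, 0.142857, 0.071429, 0.071429, 0.071429, 0.071429, 0.142857 (working shown to 6 dp, full precision carried).
Each pᵢ log₂ pᵢ term: 0.071429×(-3.807355)=-0.271954, 0.071429×(-3.807355)=-0.271954, 0.071429×(-3.807355)=-0.271954, 0.071429×(-3.807355)=-0.271954, 0.071429×(-3.807355)=-0.271954, 0.071429×(-3.807355)=-0.271954, 0.142857×(-2.807355)=-0.401051, 0.071429×(-3.807355)=-0.271954, 0.071429×(-3.807355)=-0.271954, 0.071429×(-3.807355)=-0.271954, 0.071429×(-3.807355)=-0.271954, 0.142857×(-2.807355)=-0.401051.
Sum = -3.521641, so H' = 3.5216.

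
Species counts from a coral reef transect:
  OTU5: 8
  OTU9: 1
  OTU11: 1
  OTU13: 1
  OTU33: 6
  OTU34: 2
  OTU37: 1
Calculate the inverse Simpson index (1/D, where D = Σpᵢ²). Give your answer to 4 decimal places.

Total N = 8+1+1+1+6+2+1 = 20, so the proportions are 0.4, 0.05, 0.05, 0.05, 0.3, 0.1, 0.05 (working shown to 8 dp, full precision carried).
D = 0.4² + 0.05² + 0.05² + 0.05² + 0.3² + 0.1² + 0.05² = 0.16000000 + 0.00250000 + 0.00250000 + 0.00250000 + 0.09000000 + 0.01000000 + 0.00250000 = 0.27000000.
So 1/D = 3.703704, i.e. 3.7037 to 4 decimal places.

3.7037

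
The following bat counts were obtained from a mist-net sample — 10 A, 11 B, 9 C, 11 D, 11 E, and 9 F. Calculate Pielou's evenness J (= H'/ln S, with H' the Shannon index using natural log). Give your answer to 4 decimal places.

Total N = 10+11+9+11+11+9 = 61, so the proportions are 0.163934, 0.180328, 0.147541, 0.180328, 0.180328, 0.147541 (working shown to 6 dp, full precision carried).
H' = −Σ pᵢ ln pᵢ = −((-0.296441) + (-0.308898) + (-0.282342) + (-0.308898) + (-0.308898) + (-0.282342)) = 1.787818.
With S = 6 species, ln S = 1.791759, so J = 1.787818/1.791759 = 0.997800, i.e. 0.9978 to 4 decimal places.

0.9978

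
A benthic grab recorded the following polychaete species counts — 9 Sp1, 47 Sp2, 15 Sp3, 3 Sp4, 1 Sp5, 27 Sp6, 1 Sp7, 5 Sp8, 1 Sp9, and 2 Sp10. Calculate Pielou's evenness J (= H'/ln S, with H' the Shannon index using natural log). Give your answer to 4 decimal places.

0.7030

Total N = 9+47+15+3+1+27+1+5+1+2 = 111, so the proportions are 0.081081, 0.423423, 0.135135, 0.027027, 0.009009, 0.243243, 0.009009, 0.045045, 0.009009, 0.018018 (working shown to 6 dp, full precision carried).
H' = −Σ pᵢ ln pᵢ = −((-0.203700) + (-0.363883) + (-0.270470) + (-0.097592) + (-0.042428) + (-0.343871) + (-0.042428) + (-0.139644) + (-0.042428) + (-0.072367)) = 1.618813.
With S = 10 species, ln S = 2.302585, so J = 1.618813/2.302585 = 0.703041, i.e. 0.7030 to 4 decimal places.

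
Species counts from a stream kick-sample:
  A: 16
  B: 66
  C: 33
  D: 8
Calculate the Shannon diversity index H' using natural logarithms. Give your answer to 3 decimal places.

1.130

Total N = 16+66+33+8 = 123, so the proportions are 0.13008, 0.53659, 0.26829, 0.06504 (working shown to 5 dp, full precision carried).
Each pᵢ ln pᵢ term: 0.13008×(-2.03960)=-0.26531, 0.53659×(-0.62253)=-0.33404, 0.26829×(-1.31568)=-0.35299, 0.06504×(-2.73274)=-0.17774.
Sum = -1.13008, so H' = 1.130.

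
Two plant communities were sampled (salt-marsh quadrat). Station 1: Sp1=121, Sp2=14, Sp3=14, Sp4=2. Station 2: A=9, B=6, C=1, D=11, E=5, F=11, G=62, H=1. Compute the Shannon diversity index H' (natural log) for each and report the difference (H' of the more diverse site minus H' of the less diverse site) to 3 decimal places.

Station 1: N=151, proportions 0.80132, 0.09272, 0.09272, 0.01325, giving H' = 0.67575 (working shown to 5 dp, full precision carried).
Station 2: N=106, proportions 0.08491, 0.0566, 0.00943, 0.10377, 0.04717, 0.10377, 0.58491, 0.00943, giving H' = 1.38788.
Difference = |0.67575 − 1.38788| = 0.71213, i.e. 0.712 to 3 decimal places.

0.712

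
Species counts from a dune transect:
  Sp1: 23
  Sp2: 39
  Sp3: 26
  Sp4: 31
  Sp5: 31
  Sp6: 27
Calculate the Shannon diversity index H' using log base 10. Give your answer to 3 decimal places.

0.772

Total N = 23+39+26+31+31+27 = 177, so the proportions are 0.12994, 0.22034, 0.14689, 0.17514, 0.17514, 0.15254 (working shown to 5 dp, full precision carried).
Each pᵢ log₁₀ pᵢ term: 0.12994×(-0.88625)=-0.11516, 0.22034×(-0.65691)=-0.14474, 0.14689×(-0.83300)=-0.12236, 0.17514×(-0.75661)=-0.13251, 0.17514×(-0.75661)=-0.13251, 0.15254×(-0.81661)=-0.12457.
Sum = -0.77186, so H' = 0.772.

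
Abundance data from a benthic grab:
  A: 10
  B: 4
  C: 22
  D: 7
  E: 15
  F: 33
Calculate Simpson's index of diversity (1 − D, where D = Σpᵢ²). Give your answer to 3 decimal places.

0.763

Total N = 10+4+22+7+15+33 = 91, so the proportions are 0.10989, 0.04396, 0.24176, 0.07692, 0.16484, 0.36264 (working shown to 5 dp, full precision carried).
D = 0.10989² + 0.04396² + 0.24176² + 0.07692² + 0.16484² + 0.36264² = 0.01208 + 0.00193 + 0.05845 + 0.00592 + 0.02717 + 0.13151 = 0.23705.
So 1 − D = 0.76295, i.e. 0.763 to 3 decimal places.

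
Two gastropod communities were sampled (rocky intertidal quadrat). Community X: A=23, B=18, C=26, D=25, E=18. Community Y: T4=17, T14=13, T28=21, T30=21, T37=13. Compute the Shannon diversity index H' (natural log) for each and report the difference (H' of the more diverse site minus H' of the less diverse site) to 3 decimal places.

0.010

Community X: N=110, proportions 0.20909, 0.16364, 0.23636, 0.22727, 0.16364, giving H' = 1.59728 (working shown to 5 dp, full precision carried).
Community Y: N=85, proportions 0.2, 0.15294, 0.24706, 0.24706, 0.15294, giving H' = 1.58708.
Difference = |1.59728 − 1.58708| = 0.01020, i.e. 0.010 to 3 decimal places.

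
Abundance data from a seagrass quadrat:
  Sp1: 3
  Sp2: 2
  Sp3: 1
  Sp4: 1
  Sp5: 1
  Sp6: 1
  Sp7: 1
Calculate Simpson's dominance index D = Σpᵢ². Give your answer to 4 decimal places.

0.1800

Total N = 3+2+1+1+1+1+1 = 10, so the proportions are 0.3, 0.2, 0.1, 0.1, 0.1, 0.1, 0.1 (working shown to 6 dp, full precision carried).
D = 0.3² + 0.2² + 0.1² + 0.1² + 0.1² + 0.1² + 0.1² = 0.090000 + 0.040000 + 0.010000 + 0.010000 + 0.010000 + 0.010000 + 0.010000 = 0.180000.
To 4 decimal places, D = 0.1800.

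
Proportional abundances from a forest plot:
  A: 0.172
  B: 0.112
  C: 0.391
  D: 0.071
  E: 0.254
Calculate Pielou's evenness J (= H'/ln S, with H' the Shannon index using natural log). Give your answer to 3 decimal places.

0.902

H' = −Σ pᵢ ln pᵢ = −((-0.30276) + (-0.24520) + (-0.36717) + (-0.18780) + (-0.34809)) = 1.45102 (working shown to 5 dp, full precision carried).
With S = 5 species, ln S = 1.60944, so J = 1.45102/1.60944 = 0.90157, i.e. 0.902 to 3 decimal places.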